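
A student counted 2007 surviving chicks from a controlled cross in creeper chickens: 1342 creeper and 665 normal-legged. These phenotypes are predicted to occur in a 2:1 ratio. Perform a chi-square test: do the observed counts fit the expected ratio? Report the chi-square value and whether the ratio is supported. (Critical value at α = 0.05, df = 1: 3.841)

The 2:1 ratio has 3 parts, so with N = 2007 the expected counts are:
  creeper: 2007 × 2/3 = 1338
  normal-legged: 2007 × 1/3 = 669
χ² = Σ (O − E)² / E
  creeper: (1342 − 1338)² / 1338 = 0.0120
  normal-legged: (665 − 669)² / 669 = 0.0239
χ² = 0.0120 + 0.0239 = 0.0359 ≈ 0.036
Degrees of freedom = 2 − 1 = 1; critical value at α = 0.05 is 3.841.
Since 0.036 < 3.841, we fail to reject the null hypothesis — the data are consistent with the 2:1 ratio.

0.036; consistent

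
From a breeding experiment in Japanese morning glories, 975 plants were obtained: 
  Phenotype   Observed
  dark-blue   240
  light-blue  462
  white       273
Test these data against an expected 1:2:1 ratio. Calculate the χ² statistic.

Total ratio parts = 4. Expected numbers out of 975:
  dark-blue: 975 × 1/4 = 243.75
  light-blue: 975 × 2/4 = 487.5
  white: 975 × 1/4 = 243.75
χ² = Σ (O − E)² / E
  dark-blue: (240 − 243.75)² / 243.75 = 0.0577
  light-blue: (462 − 487.5)² / 487.5 = 1.3338
  white: (273 − 243.75)² / 243.75 = 3.5100
χ² = 0.0577 + 1.3338 + 3.5100 = 4.9015 ≈ 4.902

4.902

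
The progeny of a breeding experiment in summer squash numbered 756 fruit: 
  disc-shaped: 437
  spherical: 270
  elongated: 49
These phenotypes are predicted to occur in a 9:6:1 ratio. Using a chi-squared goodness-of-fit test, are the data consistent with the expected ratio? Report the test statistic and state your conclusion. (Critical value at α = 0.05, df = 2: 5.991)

The 9:6:1 ratio has 16 parts, so with N = 756 the expected counts are:
  disc-shaped: 756 × 9/16 = 425.25
  spherical: 756 × 6/16 = 283.5
  elongated: 756 × 1/16 = 47.25
χ² = Σ (O − E)² / E
  disc-shaped: (437 − 425.25)² / 425.25 = 0.3247
  spherical: (270 − 283.5)² / 283.5 = 0.6429
  elongated: (49 − 47.25)² / 47.25 = 0.0648
χ² = 0.3247 + 0.6429 + 0.0648 = 1.0324 ≈ 1.032
Degrees of freedom = 3 − 1 = 2; critical value at α = 0.05 is 5.991.
Since 1.032 < 5.991, we fail to reject the null hypothesis — the data are consistent with the 9:6:1 ratio.

1.032; consistent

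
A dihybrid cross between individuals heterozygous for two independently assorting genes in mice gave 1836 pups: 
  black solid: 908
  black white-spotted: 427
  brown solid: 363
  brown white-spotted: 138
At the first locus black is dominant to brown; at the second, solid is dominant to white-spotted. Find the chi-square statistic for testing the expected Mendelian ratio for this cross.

40.692

A dihybrid F₂ with independent assortment and complete dominance at both loci gives a 9:3:3:1 phenotypic ratio.
Expected counts for N = 1836 under a 9:3:3:1 ratio (total parts = 16):
  black solid: 1836 × 9/16 = 1032.75
  black white-spotted: 1836 × 3/16 = 344.25
  brown solid: 1836 × 3/16 = 344.25
  brown white-spotted: 1836 × 1/16 = 114.75
χ² = Σ (O − E)² / E
  black solid: (908 − 1032.75)² / 1032.75 = 15.0691
  black white-spotted: (427 − 344.25)² / 344.25 = 19.8912
  brown solid: (363 − 344.25)² / 344.25 = 1.0212
  brown white-spotted: (138 − 114.75)² / 114.75 = 4.7108
χ² = 15.0691 + 19.8912 + 1.0212 + 4.7108 = 40.6923 ≈ 40.692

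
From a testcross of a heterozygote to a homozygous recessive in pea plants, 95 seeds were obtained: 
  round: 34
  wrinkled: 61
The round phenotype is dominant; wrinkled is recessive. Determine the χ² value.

7.674

A testcross of a heterozygote (Aa × aa) gives a 1:1 phenotypic ratio.
Expected counts for N = 95 under a 1:1 ratio (total parts = 2):
  round: 95 × 1/2 = 47.5
  wrinkled: 95 × 1/2 = 47.5
χ² = Σ (O − E)² / E
  round: (34 − 47.5)² / 47.5 = 3.8368
  wrinkled: (61 − 47.5)² / 47.5 = 3.8368
χ² = 3.8368 + 3.8368 = 7.6736 ≈ 7.674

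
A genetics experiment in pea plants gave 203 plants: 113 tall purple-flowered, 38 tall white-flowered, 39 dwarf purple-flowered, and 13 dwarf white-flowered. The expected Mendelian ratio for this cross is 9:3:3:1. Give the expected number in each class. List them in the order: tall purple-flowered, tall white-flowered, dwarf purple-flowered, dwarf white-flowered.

Under the 9:3:3:1 hypothesis (Σ ratio = 16, N = 203):
  tall purple-flowered: 203 × 9/16 = 114.1875
  tall white-flowered: 203 × 3/16 = 38.0625
  dwarf purple-flowered: 203 × 3/16 = 38.0625
  dwarf white-flowered: 203 × 1/16 = 12.6875

114.1875, 38.0625, 38.0625, 12.6875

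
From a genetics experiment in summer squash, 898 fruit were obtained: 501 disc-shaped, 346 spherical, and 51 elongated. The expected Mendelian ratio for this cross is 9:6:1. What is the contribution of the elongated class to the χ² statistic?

0.468

Under the 9:6:1 hypothesis (Σ ratio = 16, N = 898):
  disc-shaped: 898 × 9/16 = 505.125
  spherical: 898 × 6/16 = 336.75
  elongated: 898 × 1/16 = 56.125
Contribution of elongated: (51 − 56.125)² / 56.125 = 0.4680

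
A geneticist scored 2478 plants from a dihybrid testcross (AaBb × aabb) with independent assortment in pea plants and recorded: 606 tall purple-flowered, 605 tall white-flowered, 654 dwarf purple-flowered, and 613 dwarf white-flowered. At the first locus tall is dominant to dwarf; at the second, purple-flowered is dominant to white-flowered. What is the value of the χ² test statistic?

2.623

A dihybrid testcross with independent assortment gives a 1:1:1:1 ratio.
The 1:1:1:1 ratio has 4 parts, so with N = 2478 the expected counts are:
  tall purple-flowered: 2478 × 1/4 = 619.5
  tall white-flowered: 2478 × 1/4 = 619.5
  dwarf purple-flowered: 2478 × 1/4 = 619.5
  dwarf white-flowered: 2478 × 1/4 = 619.5
χ² = Σ (O − E)² / E
  tall purple-flowered: (606 − 619.5)² / 619.5 = 0.2942
  tall white-flowered: (605 − 619.5)² / 619.5 = 0.3394
  dwarf purple-flowered: (654 − 619.5)² / 619.5 = 1.9213
  dwarf white-flowered: (613 − 619.5)² / 619.5 = 0.0682
χ² = 0.2942 + 0.3394 + 1.9213 + 0.0682 = 2.6231 ≈ 2.623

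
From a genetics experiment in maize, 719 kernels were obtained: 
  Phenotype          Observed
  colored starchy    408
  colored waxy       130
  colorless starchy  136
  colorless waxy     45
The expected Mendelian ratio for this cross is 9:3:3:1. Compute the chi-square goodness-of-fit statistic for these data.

The 9:3:3:1 ratio has 16 parts, so with N = 719 the expected counts are:
  colored starchy: 719 × 9/16 = 404.4375
  colored waxy: 719 × 3/16 = 134.8125
  colorless starchy: 719 × 3/16 = 134.8125
  colorless waxy: 719 × 1/16 = 44.9375
χ² = Σ (O − E)² / E
  colored starchy: (408 − 404.4375)² / 404.4375 = 0.0314
  colored waxy: (130 − 134.8125)² / 134.8125 = 0.1718
  colorless starchy: (136 − 134.8125)² / 134.8125 = 0.0105
  colorless waxy: (45 − 44.9375)² / 44.9375 = 0.0001
χ² = 0.0314 + 0.1718 + 0.0105 + 0.0001 = 0.2138 ≈ 0.214

0.214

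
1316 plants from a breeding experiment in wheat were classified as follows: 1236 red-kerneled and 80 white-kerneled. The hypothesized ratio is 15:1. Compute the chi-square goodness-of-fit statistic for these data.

0.066

Under the 15:1 hypothesis (Σ ratio = 16, N = 1316):
  red-kerneled: 1316 × 15/16 = 1233.75
  white-kerneled: 1316 × 1/16 = 82.25
χ² = Σ (O − E)² / E
  red-kerneled: (1236 − 1233.75)² / 1233.75 = 0.0041
  white-kerneled: (80 − 82.25)² / 82.25 = 0.0616
χ² = 0.0041 + 0.0616 = 0.0657 ≈ 0.066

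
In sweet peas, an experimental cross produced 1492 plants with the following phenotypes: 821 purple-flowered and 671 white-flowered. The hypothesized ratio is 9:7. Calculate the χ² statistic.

0.907

Expected counts for N = 1492 under a 9:7 ratio (total parts = 16):
  purple-flowered: 1492 × 9/16 = 839.25
  white-flowered: 1492 × 7/16 = 652.75
χ² = Σ (O − E)² / E
  purple-flowered: (821 − 839.25)² / 839.25 = 0.3969
  white-flowered: (671 − 652.75)² / 652.75 = 0.5102
χ² = 0.3969 + 0.5102 = 0.9071 ≈ 0.907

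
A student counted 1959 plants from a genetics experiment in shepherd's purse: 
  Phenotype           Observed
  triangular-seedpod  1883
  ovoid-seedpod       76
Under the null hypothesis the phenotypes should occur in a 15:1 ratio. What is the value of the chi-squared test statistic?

Total ratio parts = 16. Expected numbers out of 1959:
  triangular-seedpod: 1959 × 15/16 = 1836.5625
  ovoid-seedpod: 1959 × 1/16 = 122.4375
χ² = Σ (O − E)² / E
  triangular-seedpod: (1883 − 1836.5625)² / 1836.5625 = 1.1742
  ovoid-seedpod: (76 − 122.4375)² / 122.4375 = 17.6126
χ² = 1.1742 + 17.6126 = 18.7868 ≈ 18.787

18.787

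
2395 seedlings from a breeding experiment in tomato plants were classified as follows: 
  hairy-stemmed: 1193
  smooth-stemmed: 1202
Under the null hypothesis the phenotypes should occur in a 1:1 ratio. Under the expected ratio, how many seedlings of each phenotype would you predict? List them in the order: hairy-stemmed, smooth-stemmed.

1197.5, 1197.5

Expected counts for N = 2395 under a 1:1 ratio (total parts = 2):
  hairy-stemmed: 2395 × 1/2 = 1197.5
  smooth-stemmed: 2395 × 1/2 = 1197.5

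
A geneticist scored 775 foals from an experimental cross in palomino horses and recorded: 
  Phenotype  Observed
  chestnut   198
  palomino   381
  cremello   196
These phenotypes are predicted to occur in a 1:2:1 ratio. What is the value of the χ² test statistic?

0.228

Total ratio parts = 4. Expected numbers out of 775:
  chestnut: 775 × 1/4 = 193.75
  palomino: 775 × 2/4 = 387.5
  cremello: 775 × 1/4 = 193.75
χ² = Σ (O − E)² / E
  chestnut: (198 − 193.75)² / 193.75 = 0.0932
  palomino: (381 − 387.5)² / 387.5 = 0.1090
  cremello: (196 − 193.75)² / 193.75 = 0.0261
χ² = 0.0932 + 0.1090 + 0.0261 = 0.2283 ≈ 0.228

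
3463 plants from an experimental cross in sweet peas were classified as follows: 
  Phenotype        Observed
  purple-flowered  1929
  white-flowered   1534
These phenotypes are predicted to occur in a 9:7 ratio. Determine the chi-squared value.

0.421

Total ratio parts = 16. Expected numbers out of 3463:
  purple-flowered: 3463 × 9/16 = 1947.9375
  white-flowered: 3463 × 7/16 = 1515.0625
χ² = Σ (O − E)² / E
  purple-flowered: (1929 − 1947.9375)² / 1947.9375 = 0.1841
  white-flowered: (1534 − 1515.0625)² / 1515.0625 = 0.2367
χ² = 0.1841 + 0.2367 = 0.4208 ≈ 0.421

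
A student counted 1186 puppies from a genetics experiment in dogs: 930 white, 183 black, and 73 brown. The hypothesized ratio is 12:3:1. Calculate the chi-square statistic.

Expected counts for N = 1186 under a 12:3:1 ratio (total parts = 16):
  white: 1186 × 12/16 = 889.5
  black: 1186 × 3/16 = 222.375
  brown: 1186 × 1/16 = 74.125
χ² = Σ (O − E)² / E
  white: (930 − 889.5)² / 889.5 = 1.8440
  black: (183 − 222.375)² / 222.375 = 6.9720
  brown: (73 − 74.125)² / 74.125 = 0.0171
χ² = 1.8440 + 6.9720 + 0.0171 = 8.8331 ≈ 8.833

8.833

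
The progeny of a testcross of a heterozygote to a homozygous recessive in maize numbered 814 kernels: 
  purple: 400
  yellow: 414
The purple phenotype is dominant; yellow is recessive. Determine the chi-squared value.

0.241

A testcross of a heterozygote (Aa × aa) gives a 1:1 phenotypic ratio.
Under the 1:1 hypothesis (Σ ratio = 2, N = 814):
  purple: 814 × 1/2 = 407
  yellow: 814 × 1/2 = 407
χ² = Σ (O − E)² / E
  purple: (400 − 407)² / 407 = 0.1204
  yellow: (414 − 407)² / 407 = 0.1204
χ² = 0.1204 + 0.1204 = 0.2408 ≈ 0.241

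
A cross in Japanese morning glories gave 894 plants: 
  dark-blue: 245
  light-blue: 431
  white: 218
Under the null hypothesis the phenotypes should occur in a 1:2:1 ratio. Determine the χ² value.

2.776

Expected counts for N = 894 under a 1:2:1 ratio (total parts = 4):
  dark-blue: 894 × 1/4 = 223.5
  light-blue: 894 × 2/4 = 447
  white: 894 × 1/4 = 223.5
χ² = Σ (O − E)² / E
  dark-blue: (245 − 223.5)² / 223.5 = 2.0682
  light-blue: (431 − 447)² / 447 = 0.5727
  white: (218 − 223.5)² / 223.5 = 0.1353
χ² = 2.0682 + 0.5727 + 0.1353 = 2.7762 ≈ 2.776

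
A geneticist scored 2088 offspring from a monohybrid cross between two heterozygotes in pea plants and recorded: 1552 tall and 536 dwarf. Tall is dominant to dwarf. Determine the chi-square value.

For a monohybrid cross between heterozygotes with complete dominance, the expected phenotypic ratio is 3:1.
Expected counts for N = 2088 under a 3:1 ratio (total parts = 4):
  tall: 2088 × 3/4 = 1566
  dwarf: 2088 × 1/4 = 522
χ² = Σ (O − E)² / E
  tall: (1552 − 1566)² / 1566 = 0.1252
  dwarf: (536 − 522)² / 522 = 0.3755
χ² = 0.1252 + 0.3755 = 0.5007 ≈ 0.501

0.501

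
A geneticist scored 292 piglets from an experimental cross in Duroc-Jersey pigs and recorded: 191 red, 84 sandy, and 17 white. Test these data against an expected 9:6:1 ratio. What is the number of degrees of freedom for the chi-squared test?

A goodness-of-fit test with 3 phenotype classes has df = 3 − 1 = 2.

2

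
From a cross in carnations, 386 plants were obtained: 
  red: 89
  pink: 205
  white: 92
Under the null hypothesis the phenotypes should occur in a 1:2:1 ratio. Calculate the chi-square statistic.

Total ratio parts = 4. Expected numbers out of 386:
  red: 386 × 1/4 = 96.5
  pink: 386 × 2/4 = 193
  white: 386 × 1/4 = 96.5
χ² = Σ (O − E)² / E
  red: (89 − 96.5)² / 96.5 = 0.5829
  pink: (205 − 193)² / 193 = 0.7461
  white: (92 − 96.5)² / 96.5 = 0.2098
χ² = 0.5829 + 0.7461 + 0.2098 = 1.5388 ≈ 1.539

1.539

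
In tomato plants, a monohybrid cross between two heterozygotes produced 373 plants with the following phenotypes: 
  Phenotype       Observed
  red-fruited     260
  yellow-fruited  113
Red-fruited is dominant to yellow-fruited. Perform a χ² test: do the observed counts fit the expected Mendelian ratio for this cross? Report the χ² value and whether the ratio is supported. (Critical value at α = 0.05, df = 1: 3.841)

5.577; not consistent

For a monohybrid cross between heterozygotes with complete dominance, the expected phenotypic ratio is 3:1.
Under the 3:1 hypothesis (Σ ratio = 4, N = 373):
  red-fruited: 373 × 3/4 = 279.75
  yellow-fruited: 373 × 1/4 = 93.25
χ² = Σ (O − E)² / E
  red-fruited: (260 − 279.75)² / 279.75 = 1.3943
  yellow-fruited: (113 − 93.25)² / 93.25 = 4.1830
χ² = 1.3943 + 4.1830 = 5.5773 ≈ 5.577
Degrees of freedom = 2 − 1 = 1; critical value at α = 0.05 is 3.841.
Since 5.577 > 3.841, we reject the null hypothesis — the data do not fit the 3:1 ratio.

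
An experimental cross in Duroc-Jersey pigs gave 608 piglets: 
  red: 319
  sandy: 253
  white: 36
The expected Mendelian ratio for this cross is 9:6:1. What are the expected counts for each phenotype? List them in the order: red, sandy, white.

Expected counts for N = 608 under a 9:6:1 ratio (total parts = 16):
  red: 608 × 9/16 = 342
  sandy: 608 × 6/16 = 228
  white: 608 × 1/16 = 38

342, 228, 38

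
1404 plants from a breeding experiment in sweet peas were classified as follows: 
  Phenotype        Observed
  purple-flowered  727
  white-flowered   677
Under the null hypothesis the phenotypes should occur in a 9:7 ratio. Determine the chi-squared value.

Expected counts for N = 1404 under a 9:7 ratio (total parts = 16):
  purple-flowered: 1404 × 9/16 = 789.75
  white-flowered: 1404 × 7/16 = 614.25
χ² = Σ (O − E)² / E
  purple-flowered: (727 − 789.75)² / 789.75 = 4.9858
  white-flowered: (677 − 614.25)² / 614.25 = 6.4104
χ² = 4.9858 + 6.4104 = 11.3962 ≈ 11.396

11.396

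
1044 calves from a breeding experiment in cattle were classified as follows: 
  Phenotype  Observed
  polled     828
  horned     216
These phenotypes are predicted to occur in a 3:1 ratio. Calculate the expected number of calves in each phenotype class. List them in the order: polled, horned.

783, 261

Expected counts for N = 1044 under a 3:1 ratio (total parts = 4):
  polled: 1044 × 3/4 = 783
  horned: 1044 × 1/4 = 261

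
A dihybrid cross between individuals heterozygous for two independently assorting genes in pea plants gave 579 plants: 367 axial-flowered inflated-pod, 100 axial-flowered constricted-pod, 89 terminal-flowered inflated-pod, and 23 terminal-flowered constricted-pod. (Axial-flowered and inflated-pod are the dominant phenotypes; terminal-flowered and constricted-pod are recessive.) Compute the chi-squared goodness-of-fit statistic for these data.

A dihybrid F₂ with independent assortment and complete dominance at both loci gives a 9:3:3:1 phenotypic ratio.
The 9:3:3:1 ratio has 16 parts, so with N = 579 the expected counts are:
  axial-flowered inflated-pod: 579 × 9/16 = 325.6875
  axial-flowered constricted-pod: 579 × 3/16 = 108.5625
  terminal-flowered inflated-pod: 579 × 3/16 = 108.5625
  terminal-flowered constricted-pod: 579 × 1/16 = 36.1875
χ² = Σ (O − E)² / E
  axial-flowered inflated-pod: (367 − 325.6875)² / 325.6875 = 5.2404
  axial-flowered constricted-pod: (100 − 108.5625)² / 108.5625 = 0.6753
  terminal-flowered inflated-pod: (89 − 108.5625)² / 108.5625 = 3.5251
  terminal-flowered constricted-pod: (23 − 36.1875)² / 36.1875 = 4.8058
χ² = 5.2404 + 0.6753 + 3.5251 + 4.8058 = 14.2466 ≈ 14.247

14.247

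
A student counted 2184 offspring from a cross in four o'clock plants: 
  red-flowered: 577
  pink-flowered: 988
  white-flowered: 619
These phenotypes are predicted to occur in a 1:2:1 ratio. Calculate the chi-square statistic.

Total ratio parts = 4. Expected numbers out of 2184:
  red-flowered: 2184 × 1/4 = 546
  pink-flowered: 2184 × 2/4 = 1092
  white-flowered: 2184 × 1/4 = 546
χ² = Σ (O − E)² / E
  red-flowered: (577 − 546)² / 546 = 1.7601
  pink-flowered: (988 − 1092)² / 1092 = 9.9048
  white-flowered: (619 − 546)² / 546 = 9.7601
χ² = 1.7601 + 9.9048 + 9.7601 = 21.425

21.425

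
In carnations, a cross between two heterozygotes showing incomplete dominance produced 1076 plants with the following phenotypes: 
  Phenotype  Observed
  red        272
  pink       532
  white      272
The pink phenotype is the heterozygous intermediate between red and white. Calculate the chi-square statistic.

0.134

With incomplete dominance, a heterozygote × heterozygote cross gives a 1:2:1 phenotypic ratio.
The 1:2:1 ratio has 4 parts, so with N = 1076 the expected counts are:
  red: 1076 × 1/4 = 269
  pink: 1076 × 2/4 = 538
  white: 1076 × 1/4 = 269
χ² = Σ (O − E)² / E
  red: (272 − 269)² / 269 = 0.0335
  pink: (532 − 538)² / 538 = 0.0669
  white: (272 − 269)² / 269 = 0.0335
χ² = 0.0335 + 0.0669 + 0.0335 = 0.1339 ≈ 0.134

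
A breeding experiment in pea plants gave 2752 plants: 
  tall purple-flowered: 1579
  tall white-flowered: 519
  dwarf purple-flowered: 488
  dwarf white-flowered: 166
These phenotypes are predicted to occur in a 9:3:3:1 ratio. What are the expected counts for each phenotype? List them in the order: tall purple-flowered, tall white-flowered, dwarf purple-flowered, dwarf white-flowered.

1548, 516, 516, 172

Under the 9:3:3:1 hypothesis (Σ ratio = 16, N = 2752):
  tall purple-flowered: 2752 × 9/16 = 1548
  tall white-flowered: 2752 × 3/16 = 516
  dwarf purple-flowered: 2752 × 3/16 = 516
  dwarf white-flowered: 2752 × 1/16 = 172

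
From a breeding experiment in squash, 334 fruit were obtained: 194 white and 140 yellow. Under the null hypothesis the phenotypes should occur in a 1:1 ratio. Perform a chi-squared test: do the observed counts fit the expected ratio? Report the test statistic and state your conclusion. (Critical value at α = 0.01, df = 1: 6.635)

8.731; not consistent

Total ratio parts = 2. Expected numbers out of 334:
  white: 334 × 1/2 = 167
  yellow: 334 × 1/2 = 167
χ² = Σ (O − E)² / E
  white: (194 − 167)² / 167 = 4.3653
  yellow: (140 − 167)² / 167 = 4.3653
χ² = 4.3653 + 4.3653 = 8.7306 ≈ 8.731
Degrees of freedom = 2 − 1 = 1; critical value at α = 0.01 is 6.635.
Since 8.731 > 6.635, we reject the null hypothesis — the data do not fit the 1:1 ratio.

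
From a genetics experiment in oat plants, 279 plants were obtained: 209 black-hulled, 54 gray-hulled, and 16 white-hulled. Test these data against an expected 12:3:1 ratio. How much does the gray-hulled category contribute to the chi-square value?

Expected counts for N = 279 under a 12:3:1 ratio (total parts = 16):
  black-hulled: 279 × 12/16 = 209.25
  gray-hulled: 279 × 3/16 = 52.3125
  white-hulled: 279 × 1/16 = 17.4375
Contribution of gray-hulled: (54 − 52.3125)² / 52.3125 = 0.0544

0.054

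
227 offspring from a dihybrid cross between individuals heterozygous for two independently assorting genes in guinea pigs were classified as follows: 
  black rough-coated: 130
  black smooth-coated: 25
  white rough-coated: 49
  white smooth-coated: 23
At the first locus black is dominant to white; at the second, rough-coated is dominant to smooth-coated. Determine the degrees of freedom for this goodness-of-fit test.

3

A dihybrid F₂ with independent assortment and complete dominance at both loci gives a 9:3:3:1 phenotypic ratio.
A goodness-of-fit test with 4 phenotype classes has df = 4 − 1 = 3.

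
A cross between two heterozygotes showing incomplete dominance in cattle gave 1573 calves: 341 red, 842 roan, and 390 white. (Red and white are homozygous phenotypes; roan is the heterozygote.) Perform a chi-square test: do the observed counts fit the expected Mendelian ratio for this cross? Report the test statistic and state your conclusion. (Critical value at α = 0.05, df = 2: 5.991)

10.886; not consistent

With incomplete dominance, a heterozygote × heterozygote cross gives a 1:2:1 phenotypic ratio.
Total ratio parts = 4. Expected numbers out of 1573:
  red: 1573 × 1/4 = 393.25
  roan: 1573 × 2/4 = 786.5
  white: 1573 × 1/4 = 393.25
χ² = Σ (O − E)² / E
  red: (341 − 393.25)² / 393.25 = 6.9423
  roan: (842 − 786.5)² / 786.5 = 3.9164
  white: (390 − 393.25)² / 393.25 = 0.0269
χ² = 6.9423 + 3.9164 + 0.0269 = 10.8856 ≈ 10.886
Degrees of freedom = 3 − 1 = 2; critical value at α = 0.05 is 5.991.
Since 10.886 > 5.991, we reject the null hypothesis — the data do not fit the 1:2:1 ratio.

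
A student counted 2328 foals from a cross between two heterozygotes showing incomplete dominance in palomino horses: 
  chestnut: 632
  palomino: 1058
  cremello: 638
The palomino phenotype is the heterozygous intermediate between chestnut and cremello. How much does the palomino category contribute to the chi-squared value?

9.653

With incomplete dominance, a heterozygote × heterozygote cross gives a 1:2:1 phenotypic ratio.
Under the 1:2:1 hypothesis (Σ ratio = 4, N = 2328):
  chestnut: 2328 × 1/4 = 582
  palomino: 2328 × 2/4 = 1164
  cremello: 2328 × 1/4 = 582
Contribution of palomino: (1058 − 1164)² / 1164 = 9.6529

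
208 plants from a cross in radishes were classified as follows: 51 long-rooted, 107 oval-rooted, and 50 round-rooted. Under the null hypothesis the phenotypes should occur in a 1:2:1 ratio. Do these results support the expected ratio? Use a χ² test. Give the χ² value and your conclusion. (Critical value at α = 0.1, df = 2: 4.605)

0.183; consistent

Total ratio parts = 4. Expected numbers out of 208:
  long-rooted: 208 × 1/4 = 52
  oval-rooted: 208 × 2/4 = 104
  round-rooted: 208 × 1/4 = 52
χ² = Σ (O − E)² / E
  long-rooted: (51 − 52)² / 52 = 0.0192
  oval-rooted: (107 − 104)² / 104 = 0.0865
  round-rooted: (50 − 52)² / 52 = 0.0769
χ² = 0.0192 + 0.0865 + 0.0769 = 0.1826 ≈ 0.183
Degrees of freedom = 3 − 1 = 2; critical value at α = 0.1 is 4.605.
Since 0.183 < 4.605, we fail to reject the null hypothesis — the data are consistent with the 1:2:1 ratio.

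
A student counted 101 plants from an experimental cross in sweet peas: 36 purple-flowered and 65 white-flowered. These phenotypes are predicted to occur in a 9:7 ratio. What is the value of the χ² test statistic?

17.427

Under the 9:7 hypothesis (Σ ratio = 16, N = 101):
  purple-flowered: 101 × 9/16 = 56.8125
  white-flowered: 101 × 7/16 = 44.1875
χ² = Σ (O − E)² / E
  purple-flowered: (36 − 56.8125)² / 56.8125 = 7.6244
  white-flowered: (65 − 44.1875)² / 44.1875 = 9.8028
χ² = 7.6244 + 9.8028 = 17.4272 ≈ 17.427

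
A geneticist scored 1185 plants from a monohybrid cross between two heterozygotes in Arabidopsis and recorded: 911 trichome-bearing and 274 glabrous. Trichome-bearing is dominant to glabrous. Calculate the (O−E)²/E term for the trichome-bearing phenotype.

For a monohybrid cross between heterozygotes with complete dominance, the expected phenotypic ratio is 3:1.
Under the 3:1 hypothesis (Σ ratio = 4, N = 1185):
  trichome-bearing: 1185 × 3/4 = 888.75
  glabrous: 1185 × 1/4 = 296.25
Contribution of trichome-bearing: (911 − 888.75)² / 888.75 = 0.5570

0.557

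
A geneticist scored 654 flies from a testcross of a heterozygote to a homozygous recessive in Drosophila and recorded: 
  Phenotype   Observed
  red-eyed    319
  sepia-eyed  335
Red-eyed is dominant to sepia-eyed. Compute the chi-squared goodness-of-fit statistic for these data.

0.391

A testcross of a heterozygote (Aa × aa) gives a 1:1 phenotypic ratio.
Under the 1:1 hypothesis (Σ ratio = 2, N = 654):
  red-eyed: 654 × 1/2 = 327
  sepia-eyed: 654 × 1/2 = 327
χ² = Σ (O − E)² / E
  red-eyed: (319 − 327)² / 327 = 0.1957
  sepia-eyed: (335 − 327)² / 327 = 0.1957
χ² = 0.1957 + 0.1957 = 0.3914 ≈ 0.391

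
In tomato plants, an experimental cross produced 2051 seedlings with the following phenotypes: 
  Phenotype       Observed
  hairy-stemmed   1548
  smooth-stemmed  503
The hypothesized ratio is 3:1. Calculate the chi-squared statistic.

Under the 3:1 hypothesis (Σ ratio = 4, N = 2051):
  hairy-stemmed: 2051 × 3/4 = 1538.25
  smooth-stemmed: 2051 × 1/4 = 512.75
χ² = Σ (O − E)² / E
  hairy-stemmed: (1548 − 1538.25)² / 1538.25 = 0.0618
  smooth-stemmed: (503 − 512.75)² / 512.75 = 0.1854
χ² = 0.0618 + 0.1854 = 0.2472 ≈ 0.247

0.247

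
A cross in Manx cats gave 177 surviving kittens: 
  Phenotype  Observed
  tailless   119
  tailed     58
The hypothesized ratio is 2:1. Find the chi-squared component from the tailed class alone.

0.017

Total ratio parts = 3. Expected numbers out of 177:
  tailless: 177 × 2/3 = 118
  tailed: 177 × 1/3 = 59
Contribution of tailed: (58 − 59)² / 59 = 0.0169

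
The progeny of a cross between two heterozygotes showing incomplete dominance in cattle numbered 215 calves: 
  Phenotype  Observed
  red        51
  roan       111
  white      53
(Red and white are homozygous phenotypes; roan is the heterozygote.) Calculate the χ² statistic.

With incomplete dominance, a heterozygote × heterozygote cross gives a 1:2:1 phenotypic ratio.
Under the 1:2:1 hypothesis (Σ ratio = 4, N = 215):
  red: 215 × 1/4 = 53.75
  roan: 215 × 2/4 = 107.5
  white: 215 × 1/4 = 53.75
χ² = Σ (O − E)² / E
  red: (51 − 53.75)² / 53.75 = 0.1407
  roan: (111 − 107.5)² / 107.5 = 0.1140
  white: (53 − 53.75)² / 53.75 = 0.0105
χ² = 0.1407 + 0.1140 + 0.0105 = 0.2652 ≈ 0.265

0.265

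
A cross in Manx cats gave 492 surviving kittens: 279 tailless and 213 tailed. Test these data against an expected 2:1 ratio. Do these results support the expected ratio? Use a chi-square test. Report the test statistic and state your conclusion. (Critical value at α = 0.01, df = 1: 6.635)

21.960; not consistent

Under the 2:1 hypothesis (Σ ratio = 3, N = 492):
  tailless: 492 × 2/3 = 328
  tailed: 492 × 1/3 = 164
χ² = Σ (O − E)² / E
  tailless: (279 − 328)² / 328 = 7.3201
  tailed: (213 − 164)² / 164 = 14.6402
χ² = 7.3201 + 14.6402 = 21.9603 ≈ 21.960
Degrees of freedom = 2 − 1 = 1; critical value at α = 0.01 is 6.635.
Since 21.960 > 6.635, we reject the null hypothesis — the data do not fit the 2:1 ratio.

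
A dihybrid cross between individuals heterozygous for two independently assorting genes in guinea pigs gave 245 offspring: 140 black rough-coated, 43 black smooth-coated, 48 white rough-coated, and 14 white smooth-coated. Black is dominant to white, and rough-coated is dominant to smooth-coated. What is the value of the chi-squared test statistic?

0.428

A dihybrid F₂ with independent assortment and complete dominance at both loci gives a 9:3:3:1 phenotypic ratio.
Under the 9:3:3:1 hypothesis (Σ ratio = 16, N = 245):
  black rough-coated: 245 × 9/16 = 137.8125
  black smooth-coated: 245 × 3/16 = 45.9375
  white rough-coated: 245 × 3/16 = 45.9375
  white smooth-coated: 245 × 1/16 = 15.3125
χ² = Σ (O − E)² / E
  black rough-coated: (140 − 137.8125)² / 137.8125 = 0.0347
  black smooth-coated: (43 − 45.9375)² / 45.9375 = 0.1878
  white rough-coated: (48 − 45.9375)² / 45.9375 = 0.0926
  white smooth-coated: (14 − 15.3125)² / 15.3125 = 0.1125
χ² = 0.0347 + 0.1878 + 0.0926 + 0.1125 = 0.4276 ≈ 0.428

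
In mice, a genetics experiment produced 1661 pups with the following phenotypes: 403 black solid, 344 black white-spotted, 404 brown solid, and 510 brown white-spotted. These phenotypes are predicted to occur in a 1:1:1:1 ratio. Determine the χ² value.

34.511

Expected counts for N = 1661 under a 1:1:1:1 ratio (total parts = 4):
  black solid: 1661 × 1/4 = 415.25
  black white-spotted: 1661 × 1/4 = 415.25
  brown solid: 1661 × 1/4 = 415.25
  brown white-spotted: 1661 × 1/4 = 415.25
χ² = Σ (O − E)² / E
  black solid: (403 − 415.25)² / 415.25 = 0.3614
  black white-spotted: (344 − 415.25)² / 415.25 = 12.2253
  brown solid: (404 − 415.25)² / 415.25 = 0.3048
  brown white-spotted: (510 − 415.25)² / 415.25 = 21.6197
χ² = 0.3614 + 12.2253 + 0.3048 + 21.6197 = 34.5112 ≈ 34.511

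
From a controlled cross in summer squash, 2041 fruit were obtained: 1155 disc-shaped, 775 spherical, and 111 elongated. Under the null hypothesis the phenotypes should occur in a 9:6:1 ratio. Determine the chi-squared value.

Total ratio parts = 16. Expected numbers out of 2041:
  disc-shaped: 2041 × 9/16 = 1148.0625
  spherical: 2041 × 6/16 = 765.375
  elongated: 2041 × 1/16 = 127.5625
χ² = Σ (O − E)² / E
  disc-shaped: (1155 − 1148.0625)² / 1148.0625 = 0.0419
  spherical: (775 − 765.375)² / 765.375 = 0.1210
  elongated: (111 − 127.5625)² / 127.5625 = 2.1504
χ² = 0.0419 + 0.1210 + 2.1504 = 2.3133 ≈ 2.313

2.313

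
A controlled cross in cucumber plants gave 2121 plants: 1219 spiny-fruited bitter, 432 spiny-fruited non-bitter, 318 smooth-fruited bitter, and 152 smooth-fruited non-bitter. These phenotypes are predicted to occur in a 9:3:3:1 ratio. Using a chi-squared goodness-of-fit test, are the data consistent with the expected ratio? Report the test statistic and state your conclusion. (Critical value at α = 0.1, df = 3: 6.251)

Total ratio parts = 16. Expected numbers out of 2121:
  spiny-fruited bitter: 2121 × 9/16 = 1193.0625
  spiny-fruited non-bitter: 2121 × 3/16 = 397.6875
  smooth-fruited bitter: 2121 × 3/16 = 397.6875
  smooth-fruited non-bitter: 2121 × 1/16 = 132.5625
χ² = Σ (O − E)² / E
  spiny-fruited bitter: (1219 − 1193.0625)² / 1193.0625 = 0.5639
  spiny-fruited non-bitter: (432 − 397.6875)² / 397.6875 = 2.9605
  smooth-fruited bitter: (318 − 397.6875)² / 397.6875 = 15.9676
  smooth-fruited non-bitter: (152 − 132.5625)² / 132.5625 = 2.8501
χ² = 0.5639 + 2.9605 + 15.9676 + 2.8501 = 22.3421 ≈ 22.342
Degrees of freedom = 4 − 1 = 3; critical value at α = 0.1 is 6.251.
Since 22.342 > 6.251, we reject the null hypothesis — the data do not fit the 9:3:3:1 ratio.

22.342; not consistent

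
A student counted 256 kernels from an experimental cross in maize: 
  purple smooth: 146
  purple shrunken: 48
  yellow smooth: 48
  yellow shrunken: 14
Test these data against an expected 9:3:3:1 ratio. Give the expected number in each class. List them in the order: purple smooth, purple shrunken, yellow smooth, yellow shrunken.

144, 48, 48, 16

The 9:3:3:1 ratio has 16 parts, so with N = 256 the expected counts are:
  purple smooth: 256 × 9/16 = 144
  purple shrunken: 256 × 3/16 = 48
  yellow smooth: 256 × 3/16 = 48
  yellow shrunken: 256 × 1/16 = 16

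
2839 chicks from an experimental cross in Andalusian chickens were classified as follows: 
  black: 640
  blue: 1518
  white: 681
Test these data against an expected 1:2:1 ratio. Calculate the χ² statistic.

Total ratio parts = 4. Expected numbers out of 2839:
  black: 2839 × 1/4 = 709.75
  blue: 2839 × 2/4 = 1419.5
  white: 2839 × 1/4 = 709.75
χ² = Σ (O − E)² / E
  black: (640 − 709.75)² / 709.75 = 6.8546
  blue: (1518 − 1419.5)² / 1419.5 = 6.8350
  white: (681 − 709.75)² / 709.75 = 1.1646
χ² = 6.8546 + 6.8350 + 1.1646 = 14.8542 ≈ 14.854

14.854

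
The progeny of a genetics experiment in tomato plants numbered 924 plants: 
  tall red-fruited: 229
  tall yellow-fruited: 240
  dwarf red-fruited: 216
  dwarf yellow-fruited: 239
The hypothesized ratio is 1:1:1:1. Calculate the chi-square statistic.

The 1:1:1:1 ratio has 4 parts, so with N = 924 the expected counts are:
  tall red-fruited: 924 × 1/4 = 231
  tall yellow-fruited: 924 × 1/4 = 231
  dwarf red-fruited: 924 × 1/4 = 231
  dwarf yellow-fruited: 924 × 1/4 = 231
χ² = Σ (O − E)² / E
  tall red-fruited: (229 − 231)² / 231 = 0.0173
  tall yellow-fruited: (240 − 231)² / 231 = 0.3506
  dwarf red-fruited: (216 − 231)² / 231 = 0.9740
  dwarf yellow-fruited: (239 − 231)² / 231 = 0.2771
χ² = 0.0173 + 0.3506 + 0.9740 + 0.2771 = 1.619

1.619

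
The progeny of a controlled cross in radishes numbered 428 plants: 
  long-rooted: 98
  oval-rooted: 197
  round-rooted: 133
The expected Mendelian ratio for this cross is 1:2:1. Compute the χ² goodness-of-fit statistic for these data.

The 1:2:1 ratio has 4 parts, so with N = 428 the expected counts are:
  long-rooted: 428 × 1/4 = 107
  oval-rooted: 428 × 2/4 = 214
  round-rooted: 428 × 1/4 = 107
χ² = Σ (O − E)² / E
  long-rooted: (98 − 107)² / 107 = 0.7570
  oval-rooted: (197 − 214)² / 214 = 1.3505
  round-rooted: (133 − 107)² / 107 = 6.3178
χ² = 0.7570 + 1.3505 + 6.3178 = 8.4253 ≈ 8.425

8.425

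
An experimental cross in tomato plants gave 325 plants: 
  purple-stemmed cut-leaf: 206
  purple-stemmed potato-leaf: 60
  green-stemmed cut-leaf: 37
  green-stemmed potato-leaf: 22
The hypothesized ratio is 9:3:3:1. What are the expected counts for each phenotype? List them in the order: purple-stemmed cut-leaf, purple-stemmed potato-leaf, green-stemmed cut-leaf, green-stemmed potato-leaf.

The 9:3:3:1 ratio has 16 parts, so with N = 325 the expected counts are:
  purple-stemmed cut-leaf: 325 × 9/16 = 182.8125
  purple-stemmed potato-leaf: 325 × 3/16 = 60.9375
  green-stemmed cut-leaf: 325 × 3/16 = 60.9375
  green-stemmed potato-leaf: 325 × 1/16 = 20.3125

182.8125, 60.9375, 60.9375, 20.3125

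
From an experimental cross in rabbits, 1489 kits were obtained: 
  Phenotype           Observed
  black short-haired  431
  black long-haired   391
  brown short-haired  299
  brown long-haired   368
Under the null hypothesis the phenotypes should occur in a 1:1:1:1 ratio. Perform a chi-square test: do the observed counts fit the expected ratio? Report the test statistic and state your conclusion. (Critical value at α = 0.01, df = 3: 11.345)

24.679; not consistent

Total ratio parts = 4. Expected numbers out of 1489:
  black short-haired: 1489 × 1/4 = 372.25
  black long-haired: 1489 × 1/4 = 372.25
  brown short-haired: 1489 × 1/4 = 372.25
  brown long-haired: 1489 × 1/4 = 372.25
χ² = Σ (O − E)² / E
  black short-haired: (431 − 372.25)² / 372.25 = 9.2722
  black long-haired: (391 − 372.25)² / 372.25 = 0.9444
  brown short-haired: (299 − 372.25)² / 372.25 = 14.4139
  brown long-haired: (368 − 372.25)² / 372.25 = 0.0485
χ² = 9.2722 + 0.9444 + 14.4139 + 0.0485 = 24.679
Degrees of freedom = 4 − 1 = 3; critical value at α = 0.01 is 11.345.
Since 24.679 > 11.345, we reject the null hypothesis — the data do not fit the 1:1:1:1 ratio.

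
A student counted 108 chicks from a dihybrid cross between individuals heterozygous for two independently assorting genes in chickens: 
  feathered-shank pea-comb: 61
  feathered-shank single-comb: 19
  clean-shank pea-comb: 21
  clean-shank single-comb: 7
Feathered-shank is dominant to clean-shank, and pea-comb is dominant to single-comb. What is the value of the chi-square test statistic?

0.115

A dihybrid F₂ with independent assortment and complete dominance at both loci gives a 9:3:3:1 phenotypic ratio.
Total ratio parts = 16. Expected numbers out of 108:
  feathered-shank pea-comb: 108 × 9/16 = 60.75
  feathered-shank single-comb: 108 × 3/16 = 20.25
  clean-shank pea-comb: 108 × 3/16 = 20.25
  clean-shank single-comb: 108 × 1/16 = 6.75
χ² = Σ (O − E)² / E
  feathered-shank pea-comb: (61 − 60.75)² / 60.75 = 0.0010
  feathered-shank single-comb: (19 − 20.25)² / 20.25 = 0.0772
  clean-shank pea-comb: (21 − 20.25)² / 20.25 = 0.0278
  clean-shank single-comb: (7 − 6.75)² / 6.75 = 0.0093
χ² = 0.0010 + 0.0772 + 0.0278 + 0.0093 = 0.1153 ≈ 0.115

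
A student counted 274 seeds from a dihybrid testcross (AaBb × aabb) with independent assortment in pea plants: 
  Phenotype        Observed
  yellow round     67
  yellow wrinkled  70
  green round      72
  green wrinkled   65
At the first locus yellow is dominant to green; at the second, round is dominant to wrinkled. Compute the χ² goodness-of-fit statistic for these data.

A dihybrid testcross with independent assortment gives a 1:1:1:1 ratio.
Expected counts for N = 274 under a 1:1:1:1 ratio (total parts = 4):
  yellow round: 274 × 1/4 = 68.5
  yellow wrinkled: 274 × 1/4 = 68.5
  green round: 274 × 1/4 = 68.5
  green wrinkled: 274 × 1/4 = 68.5
χ² = Σ (O − E)² / E
  yellow round: (67 − 68.5)² / 68.5 = 0.0328
  yellow wrinkled: (70 − 68.5)² / 68.5 = 0.0328
  green round: (72 − 68.5)² / 68.5 = 0.1788
  green wrinkled: (65 − 68.5)² / 68.5 = 0.1788
χ² = 0.0328 + 0.0328 + 0.1788 + 0.1788 = 0.4232 ≈ 0.423

0.423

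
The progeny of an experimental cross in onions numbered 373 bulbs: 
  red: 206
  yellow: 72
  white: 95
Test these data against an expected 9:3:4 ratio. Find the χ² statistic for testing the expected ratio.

Expected counts for N = 373 under a 9:3:4 ratio (total parts = 16):
  red: 373 × 9/16 = 209.8125
  yellow: 373 × 3/16 = 69.9375
  white: 373 × 4/16 = 93.25
χ² = Σ (O − E)² / E
  red: (206 − 209.8125)² / 209.8125 = 0.0693
  yellow: (72 − 69.9375)² / 69.9375 = 0.0608
  white: (95 − 93.25)² / 93.25 = 0.0328
χ² = 0.0693 + 0.0608 + 0.0328 = 0.1629 ≈ 0.163

0.163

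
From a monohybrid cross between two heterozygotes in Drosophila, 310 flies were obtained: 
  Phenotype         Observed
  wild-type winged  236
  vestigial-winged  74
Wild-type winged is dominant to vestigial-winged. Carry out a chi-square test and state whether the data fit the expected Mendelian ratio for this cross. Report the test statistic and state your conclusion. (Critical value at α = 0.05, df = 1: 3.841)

0.211; consistent

For a monohybrid cross between heterozygotes with complete dominance, the expected phenotypic ratio is 3:1.
The 3:1 ratio has 4 parts, so with N = 310 the expected counts are:
  wild-type winged: 310 × 3/4 = 232.5
  vestigial-winged: 310 × 1/4 = 77.5
χ² = Σ (O − E)² / E
  wild-type winged: (236 − 232.5)² / 232.5 = 0.0527
  vestigial-winged: (74 − 77.5)² / 77.5 = 0.1581
χ² = 0.0527 + 0.1581 = 0.2108 ≈ 0.211
Degrees of freedom = 2 − 1 = 1; critical value at α = 0.05 is 3.841.
Since 0.211 < 3.841, we fail to reject the null hypothesis — the data are consistent with the 3:1 ratio.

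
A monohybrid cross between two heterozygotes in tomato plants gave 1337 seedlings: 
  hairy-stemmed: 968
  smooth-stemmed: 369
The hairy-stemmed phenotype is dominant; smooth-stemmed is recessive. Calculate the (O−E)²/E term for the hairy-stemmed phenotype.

1.204

For a monohybrid cross between heterozygotes with complete dominance, the expected phenotypic ratio is 3:1.
Under the 3:1 hypothesis (Σ ratio = 4, N = 1337):
  hairy-stemmed: 1337 × 3/4 = 1002.75
  smooth-stemmed: 1337 × 1/4 = 334.25
Contribution of hairy-stemmed: (968 − 1002.75)² / 1002.75 = 1.2043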